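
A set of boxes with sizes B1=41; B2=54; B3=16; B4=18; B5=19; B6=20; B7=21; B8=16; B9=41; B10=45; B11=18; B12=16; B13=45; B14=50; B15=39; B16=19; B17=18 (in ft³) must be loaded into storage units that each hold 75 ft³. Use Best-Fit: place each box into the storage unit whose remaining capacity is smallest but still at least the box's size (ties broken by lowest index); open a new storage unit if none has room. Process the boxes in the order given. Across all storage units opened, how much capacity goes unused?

storage unit 1: place B1 (41 ft³), 34 ft³ left
storage unit 2: place B2 (54 ft³), 21 ft³ left
storage unit 2: place B3 (16 ft³), 5 ft³ left
storage unit 1: place B4 (18 ft³), 16 ft³ left
storage unit 3: place B5 (19 ft³), 56 ft³ left
storage unit 3: place B6 (20 ft³), 36 ft³ left
storage unit 3: place B7 (21 ft³), 15 ft³ left
storage unit 1: place B8 (16 ft³), 0 ft³ left
storage unit 4: place B9 (41 ft³), 34 ft³ left
storage unit 5: place B10 (45 ft³), 30 ft³ left
storage unit 5: place B11 (18 ft³), 12 ft³ left
storage unit 4: place B12 (16 ft³), 18 ft³ left
storage unit 6: place B13 (45 ft³), 30 ft³ left
storage unit 7: place B14 (50 ft³), 25 ft³ left
storage unit 8: place B15 (39 ft³), 36 ft³ left
storage unit 7: place B16 (19 ft³), 6 ft³ left
storage unit 4: place B17 (18 ft³), 0 ft³ left
8 storage units × 75 ft³ = 600 ft³; used 496 ft³; unused 104 ft³.

104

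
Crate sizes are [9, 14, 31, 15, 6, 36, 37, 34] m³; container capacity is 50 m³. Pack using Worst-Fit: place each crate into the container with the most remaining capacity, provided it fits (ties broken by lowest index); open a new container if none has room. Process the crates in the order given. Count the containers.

container 1: place 9 m³, 41 m³ left
container 1: place 14 m³, 27 m³ left
container 2: place 31 m³, 19 m³ left
container 1: place 15 m³, 12 m³ left
container 2: place 6 m³, 13 m³ left
container 3: place 36 m³, 14 m³ left
container 4: place 37 m³, 13 m³ left
container 5: place 34 m³, 16 m³ left

5 containers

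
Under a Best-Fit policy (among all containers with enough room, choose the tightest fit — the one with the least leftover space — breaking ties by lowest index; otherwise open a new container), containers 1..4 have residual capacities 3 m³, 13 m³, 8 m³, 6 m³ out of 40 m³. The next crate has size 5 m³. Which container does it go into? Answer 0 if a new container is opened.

4

Containers with room: container 2 (13 m³), container 3 (8 m³), container 4 (6 m³).
Tightest fit is container 4 with 6 m³ free.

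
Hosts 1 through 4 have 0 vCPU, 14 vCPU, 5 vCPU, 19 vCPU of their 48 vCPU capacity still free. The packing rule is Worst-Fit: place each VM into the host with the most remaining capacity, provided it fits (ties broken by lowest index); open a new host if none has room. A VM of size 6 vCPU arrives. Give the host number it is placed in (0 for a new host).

Hosts with room: host 2 (14 vCPU), host 4 (19 vCPU).
Most room is host 4 with 19 vCPU free.

4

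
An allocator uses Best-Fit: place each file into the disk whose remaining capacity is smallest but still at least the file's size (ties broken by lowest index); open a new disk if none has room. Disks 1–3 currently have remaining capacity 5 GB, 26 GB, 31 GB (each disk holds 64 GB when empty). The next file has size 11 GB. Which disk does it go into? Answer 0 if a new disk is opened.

Disks with room: disk 2 (26 GB), disk 3 (31 GB).
Tightest fit is disk 2 with 26 GB free.

2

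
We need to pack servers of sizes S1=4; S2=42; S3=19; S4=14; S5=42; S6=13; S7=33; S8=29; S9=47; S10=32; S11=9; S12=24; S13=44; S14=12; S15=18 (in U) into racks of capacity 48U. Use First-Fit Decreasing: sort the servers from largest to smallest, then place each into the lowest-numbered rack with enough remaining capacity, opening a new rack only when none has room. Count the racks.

Sorted descending: 47, 44, 42, 42, 33, 32, 29, 24, 19, 18, 14, 13, 12, 9, 4.
47U → rack 1 (remaining 1U)
44U → rack 2 (remaining 4U)
42U → rack 3 (remaining 6U)
42U → rack 4 (remaining 6U)
33U → rack 5 (remaining 15U)
32U → rack 6 (remaining 16U)
29U → rack 7 (remaining 19U)
24U → rack 8 (remaining 24U)
19U → rack 7 (remaining 0U)
18U → rack 8 (remaining 6U)
14U → rack 5 (remaining 1U)
13U → rack 6 (remaining 3U)
12U → rack 9 (remaining 36U)
9U → rack 9 (remaining 27U)
4U → rack 2 (remaining 0U)

9 racks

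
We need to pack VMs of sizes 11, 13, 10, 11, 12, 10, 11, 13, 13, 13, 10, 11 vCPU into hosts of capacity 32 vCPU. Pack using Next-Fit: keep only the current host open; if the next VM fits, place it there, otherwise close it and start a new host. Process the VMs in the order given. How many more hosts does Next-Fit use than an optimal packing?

1

Next-Fit: [11,13] [10,11] [12,10] [11,13] [13,13] [10,11] → 6 hosts.
Total size 138 vCPU; any packing needs at least ⌈138/32⌉ = 5 hosts.
An optimal packing achieves that bound: [13,13] [13,13] [12,11] [11,11,10] [11,10,10] → 5 hosts.
Excess: 6 − 5 = 1.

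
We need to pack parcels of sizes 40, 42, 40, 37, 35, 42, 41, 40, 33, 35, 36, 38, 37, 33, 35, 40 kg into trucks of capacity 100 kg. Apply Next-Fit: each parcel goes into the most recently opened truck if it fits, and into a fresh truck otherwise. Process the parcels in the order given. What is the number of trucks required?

truck 1: place 40 kg, 60 kg left
truck 1: place 42 kg, 18 kg left
truck 2: place 40 kg, 60 kg left
truck 2: place 37 kg, 23 kg left
truck 3: place 35 kg, 65 kg left
truck 3: place 42 kg, 23 kg left
truck 4: place 41 kg, 59 kg left
truck 4: place 40 kg, 19 kg left
truck 5: place 33 kg, 67 kg left
truck 5: place 35 kg, 32 kg left
truck 6: place 36 kg, 64 kg left
truck 6: place 38 kg, 26 kg left
truck 7: place 37 kg, 63 kg left
truck 7: place 33 kg, 30 kg left
truck 8: place 35 kg, 65 kg left
truck 8: place 40 kg, 25 kg left

8 trucks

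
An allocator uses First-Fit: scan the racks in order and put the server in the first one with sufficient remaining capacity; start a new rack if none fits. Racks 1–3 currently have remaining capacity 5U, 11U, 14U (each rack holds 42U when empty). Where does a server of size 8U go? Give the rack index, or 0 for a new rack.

2

Racks with room: rack 2 (11U), rack 3 (14U).
The first with room is rack 2.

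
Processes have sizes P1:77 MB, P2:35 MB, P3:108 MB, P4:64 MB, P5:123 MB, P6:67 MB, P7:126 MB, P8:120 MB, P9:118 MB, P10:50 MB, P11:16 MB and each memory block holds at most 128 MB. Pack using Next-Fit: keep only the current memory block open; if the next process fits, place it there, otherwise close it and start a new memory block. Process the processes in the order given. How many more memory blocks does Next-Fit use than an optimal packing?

1

Next-Fit: [77,35] [108] [64] [123] [67] [126] [120] [118] [50,16] → 9 memory blocks.
Total size 904 MB; any packing needs at least ⌈904/128⌉ = 8 memory blocks.
An optimal packing achieves that bound: [126] [123] [120] [118] [108,16] [77,50] [67,35] [64] → 8 memory blocks.
Excess: 9 − 8 = 1.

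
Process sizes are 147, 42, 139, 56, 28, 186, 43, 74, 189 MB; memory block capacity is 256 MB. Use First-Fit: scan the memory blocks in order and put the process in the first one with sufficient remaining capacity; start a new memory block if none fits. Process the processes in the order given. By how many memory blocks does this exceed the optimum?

First-Fit: [147,42,56] [139,28,43] [186] [74] [189] → 5 memory blocks.
Total size 904 MB; any packing needs at least ⌈904/256⌉ = 4 memory blocks.
An optimal packing achieves that bound: [189,56] [186,43] [147,74,28] [139,42] → 4 memory blocks.
Excess: 5 − 4 = 1.

1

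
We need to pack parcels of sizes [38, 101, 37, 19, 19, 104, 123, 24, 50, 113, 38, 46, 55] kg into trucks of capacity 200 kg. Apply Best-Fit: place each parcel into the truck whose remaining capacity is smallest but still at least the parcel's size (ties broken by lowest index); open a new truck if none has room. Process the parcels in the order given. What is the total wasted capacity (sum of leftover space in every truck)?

233

38 kg → truck 1 (remaining 162 kg)
101 kg → truck 1 (remaining 61 kg)
37 kg → truck 1 (remaining 24 kg)
19 kg → truck 1 (remaining 5 kg)
19 kg → truck 2 (remaining 181 kg)
104 kg → truck 2 (remaining 77 kg)
123 kg → truck 3 (remaining 77 kg)
24 kg → truck 2 (remaining 53 kg)
50 kg → truck 2 (remaining 3 kg)
113 kg → truck 4 (remaining 87 kg)
38 kg → truck 3 (remaining 39 kg)
46 kg → truck 4 (remaining 41 kg)
55 kg → truck 5 (remaining 145 kg)
5 trucks × 200 kg = 1000 kg; used 767 kg; unused 233 kg.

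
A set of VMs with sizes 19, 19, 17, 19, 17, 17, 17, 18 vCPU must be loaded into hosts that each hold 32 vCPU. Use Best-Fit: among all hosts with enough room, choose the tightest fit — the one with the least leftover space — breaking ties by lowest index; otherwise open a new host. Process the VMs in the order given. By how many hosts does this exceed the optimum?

0

Best-Fit: [19] [19] [17] [19] [17] [17] [17] [18] → 8 hosts.
8 VMs exceed 16 vCPU (half the capacity), and no two of those can share a host, so at least 8 hosts are needed.
So 8 is already optimal.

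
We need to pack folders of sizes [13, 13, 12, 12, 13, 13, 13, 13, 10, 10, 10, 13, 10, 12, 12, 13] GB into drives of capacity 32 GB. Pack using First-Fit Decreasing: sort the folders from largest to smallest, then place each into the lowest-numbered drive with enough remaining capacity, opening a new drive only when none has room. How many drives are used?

8

Sorted descending: 13, 13, 13, 13, 13, 13, 13, 13, 12, 12, 12, 12, 10, 10, 10, 10.
Put 13 GB in drive 1; 19 GB remain.
Put 13 GB in drive 1; 6 GB remain.
Put 13 GB in drive 2; 19 GB remain.
Put 13 GB in drive 2; 6 GB remain.
Put 13 GB in drive 3; 19 GB remain.
Put 13 GB in drive 3; 6 GB remain.
Put 13 GB in drive 4; 19 GB remain.
Put 13 GB in drive 4; 6 GB remain.
Put 12 GB in drive 5; 20 GB remain.
Put 12 GB in drive 5; 8 GB remain.
Put 12 GB in drive 6; 20 GB remain.
Put 12 GB in drive 6; 8 GB remain.
Put 10 GB in drive 7; 22 GB remain.
Put 10 GB in drive 7; 12 GB remain.
Put 10 GB in drive 7; 2 GB remain.
Put 10 GB in drive 8; 22 GB remain.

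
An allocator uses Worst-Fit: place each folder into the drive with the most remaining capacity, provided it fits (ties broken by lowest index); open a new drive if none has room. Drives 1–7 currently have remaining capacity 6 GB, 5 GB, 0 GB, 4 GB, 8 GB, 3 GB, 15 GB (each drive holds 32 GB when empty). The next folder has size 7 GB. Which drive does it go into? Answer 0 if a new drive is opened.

Drives with room: drive 5 (8 GB), drive 7 (15 GB).
Most room is drive 7 with 15 GB free.

7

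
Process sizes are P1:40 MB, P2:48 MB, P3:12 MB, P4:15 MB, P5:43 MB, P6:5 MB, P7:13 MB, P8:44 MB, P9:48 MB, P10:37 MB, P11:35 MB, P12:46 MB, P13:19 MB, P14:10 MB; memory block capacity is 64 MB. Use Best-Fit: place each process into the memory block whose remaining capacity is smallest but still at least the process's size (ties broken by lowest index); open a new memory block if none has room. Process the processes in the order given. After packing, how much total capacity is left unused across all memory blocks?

97

memory block 1: place P1 (40 MB), 24 MB left
memory block 2: place P2 (48 MB), 16 MB left
memory block 2: place P3 (12 MB), 4 MB left
memory block 1: place P4 (15 MB), 9 MB left
memory block 3: place P5 (43 MB), 21 MB left
memory block 1: place P6 (5 MB), 4 MB left
memory block 3: place P7 (13 MB), 8 MB left
memory block 4: place P8 (44 MB), 20 MB left
memory block 5: place P9 (48 MB), 16 MB left
memory block 6: place P10 (37 MB), 27 MB left
memory block 7: place P11 (35 MB), 29 MB left
memory block 8: place P12 (46 MB), 18 MB left
memory block 4: place P13 (19 MB), 1 MB left
memory block 5: place P14 (10 MB), 6 MB left
8 memory blocks × 64 MB = 512 MB; used 415 MB; unused 97 MB.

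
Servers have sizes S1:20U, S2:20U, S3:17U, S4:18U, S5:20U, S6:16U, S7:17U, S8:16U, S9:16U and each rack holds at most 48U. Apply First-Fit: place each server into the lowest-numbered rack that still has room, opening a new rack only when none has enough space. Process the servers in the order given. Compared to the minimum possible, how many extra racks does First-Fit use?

1

First-Fit: [20,20] [17,18] [20,16] [17,16] [16] → 5 racks.
Total size 160U; any packing needs at least ⌈160/48⌉ = 4 racks.
An optimal packing achieves that bound: [20,20] [20,18] [17,17] [16,16,16] → 4 racks.
Excess: 5 − 4 = 1.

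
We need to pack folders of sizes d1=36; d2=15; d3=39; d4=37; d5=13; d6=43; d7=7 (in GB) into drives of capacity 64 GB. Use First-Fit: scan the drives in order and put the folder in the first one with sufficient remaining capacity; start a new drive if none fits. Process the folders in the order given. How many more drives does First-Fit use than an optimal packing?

First-Fit: [36,15,13] [39,7] [37] [43] → 4 drives.
4 folders exceed 32 GB (half the capacity), and no two of those can share a drive, so at least 4 drives are needed.
So 4 is already optimal.

0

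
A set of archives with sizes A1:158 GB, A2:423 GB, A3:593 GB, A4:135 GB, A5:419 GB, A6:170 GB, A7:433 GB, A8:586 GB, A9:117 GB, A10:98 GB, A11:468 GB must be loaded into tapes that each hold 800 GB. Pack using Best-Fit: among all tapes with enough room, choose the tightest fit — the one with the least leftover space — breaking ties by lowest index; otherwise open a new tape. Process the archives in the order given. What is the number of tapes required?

tape 1: place A1 (158 GB), 642 GB left
tape 1: place A2 (423 GB), 219 GB left
tape 2: place A3 (593 GB), 207 GB left
tape 2: place A4 (135 GB), 72 GB left
tape 3: place A5 (419 GB), 381 GB left
tape 1: place A6 (170 GB), 49 GB left
tape 4: place A7 (433 GB), 367 GB left
tape 5: place A8 (586 GB), 214 GB left
tape 5: place A9 (117 GB), 97 GB left
tape 4: place A10 (98 GB), 269 GB left
tape 6: place A11 (468 GB), 332 GB left
Final tapes: [158,423,170] [593,135] [419] [433,98] [586,117] [468].

6 tapes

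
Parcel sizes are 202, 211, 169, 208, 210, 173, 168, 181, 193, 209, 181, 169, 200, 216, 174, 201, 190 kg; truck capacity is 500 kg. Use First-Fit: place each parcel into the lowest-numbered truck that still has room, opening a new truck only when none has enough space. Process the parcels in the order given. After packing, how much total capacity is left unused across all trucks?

truck 1: place 202 kg, 298 kg left
truck 1: place 211 kg, 87 kg left
truck 2: place 169 kg, 331 kg left
truck 2: place 208 kg, 123 kg left
truck 3: place 210 kg, 290 kg left
truck 3: place 173 kg, 117 kg left
truck 4: place 168 kg, 332 kg left
truck 4: place 181 kg, 151 kg left
truck 5: place 193 kg, 307 kg left
truck 5: place 209 kg, 98 kg left
truck 6: place 181 kg, 319 kg left
truck 6: place 169 kg, 150 kg left
truck 7: place 200 kg, 300 kg left
truck 7: place 216 kg, 84 kg left
truck 8: place 174 kg, 326 kg left
truck 8: place 201 kg, 125 kg left
truck 9: place 190 kg, 310 kg left
9 trucks × 500 kg = 4500 kg; used 3255 kg; unused 1245 kg.

1245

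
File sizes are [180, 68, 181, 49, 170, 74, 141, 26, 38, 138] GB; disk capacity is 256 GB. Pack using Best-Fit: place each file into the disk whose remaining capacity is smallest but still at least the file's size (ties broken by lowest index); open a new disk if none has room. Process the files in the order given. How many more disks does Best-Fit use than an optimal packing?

0

Best-Fit: [180,68] [181,49,26] [170,74] [141,38] [138] → 5 disks.
Total size 1065 GB; any packing needs at least ⌈1065/256⌉ = 5 disks.
So 5 is already optimal.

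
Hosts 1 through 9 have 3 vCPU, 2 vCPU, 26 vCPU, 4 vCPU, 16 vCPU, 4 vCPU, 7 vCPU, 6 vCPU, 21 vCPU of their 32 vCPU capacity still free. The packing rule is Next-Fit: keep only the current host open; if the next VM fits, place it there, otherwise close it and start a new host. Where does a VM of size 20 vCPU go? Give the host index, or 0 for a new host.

Next-Fit only looks at host 9, which has 21 vCPU free.
20 vCPU fits there.

9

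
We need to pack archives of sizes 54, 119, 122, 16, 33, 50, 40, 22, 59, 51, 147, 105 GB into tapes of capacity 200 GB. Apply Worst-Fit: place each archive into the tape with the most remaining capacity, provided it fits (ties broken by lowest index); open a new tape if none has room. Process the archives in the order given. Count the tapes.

5 tapes

tape 1: place 54 GB, 146 GB left
tape 1: place 119 GB, 27 GB left
tape 2: place 122 GB, 78 GB left
tape 2: place 16 GB, 62 GB left
tape 2: place 33 GB, 29 GB left
tape 3: place 50 GB, 150 GB left
tape 3: place 40 GB, 110 GB left
tape 3: place 22 GB, 88 GB left
tape 3: place 59 GB, 29 GB left
tape 4: place 51 GB, 149 GB left
tape 4: place 147 GB, 2 GB left
tape 5: place 105 GB, 95 GB left
Final tapes: [54,119] [122,16,33] [50,40,22,59] [51,147] [105].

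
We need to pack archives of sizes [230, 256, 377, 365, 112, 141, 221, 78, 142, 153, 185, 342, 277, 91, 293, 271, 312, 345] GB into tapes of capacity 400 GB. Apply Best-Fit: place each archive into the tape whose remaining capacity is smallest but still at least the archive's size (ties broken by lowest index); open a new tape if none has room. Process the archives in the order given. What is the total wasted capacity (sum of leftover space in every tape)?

tape 1: place 230 GB, 170 GB left
tape 2: place 256 GB, 144 GB left
tape 3: place 377 GB, 23 GB left
tape 4: place 365 GB, 35 GB left
tape 2: place 112 GB, 32 GB left
tape 1: place 141 GB, 29 GB left
tape 5: place 221 GB, 179 GB left
tape 5: place 78 GB, 101 GB left
tape 6: place 142 GB, 258 GB left
tape 6: place 153 GB, 105 GB left
tape 7: place 185 GB, 215 GB left
tape 8: place 342 GB, 58 GB left
tape 9: place 277 GB, 123 GB left
tape 5: place 91 GB, 10 GB left
tape 10: place 293 GB, 107 GB left
tape 11: place 271 GB, 129 GB left
tape 12: place 312 GB, 88 GB left
tape 13: place 345 GB, 55 GB left
13 tapes × 400 GB = 5200 GB; used 4191 GB; unused 1009 GB.

1009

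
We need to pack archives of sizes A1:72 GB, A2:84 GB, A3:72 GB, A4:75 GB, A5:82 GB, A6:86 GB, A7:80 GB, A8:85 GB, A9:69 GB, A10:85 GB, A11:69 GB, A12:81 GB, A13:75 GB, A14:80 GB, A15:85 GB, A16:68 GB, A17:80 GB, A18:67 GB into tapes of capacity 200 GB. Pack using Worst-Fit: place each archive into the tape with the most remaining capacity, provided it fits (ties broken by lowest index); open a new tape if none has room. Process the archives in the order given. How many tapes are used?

Put A1 (72 GB) in tape 1; 128 GB remain.
Put A2 (84 GB) in tape 1; 44 GB remain.
Put A3 (72 GB) in tape 2; 128 GB remain.
Put A4 (75 GB) in tape 2; 53 GB remain.
Put A5 (82 GB) in tape 3; 118 GB remain.
Put A6 (86 GB) in tape 3; 32 GB remain.
Put A7 (80 GB) in tape 4; 120 GB remain.
Put A8 (85 GB) in tape 4; 35 GB remain.
Put A9 (69 GB) in tape 5; 131 GB remain.
Put A10 (85 GB) in tape 5; 46 GB remain.
Put A11 (69 GB) in tape 6; 131 GB remain.
Put A12 (81 GB) in tape 6; 50 GB remain.
Put A13 (75 GB) in tape 7; 125 GB remain.
Put A14 (80 GB) in tape 7; 45 GB remain.
Put A15 (85 GB) in tape 8; 115 GB remain.
Put A16 (68 GB) in tape 8; 47 GB remain.
Put A17 (80 GB) in tape 9; 120 GB remain.
Put A18 (67 GB) in tape 9; 53 GB remain.

9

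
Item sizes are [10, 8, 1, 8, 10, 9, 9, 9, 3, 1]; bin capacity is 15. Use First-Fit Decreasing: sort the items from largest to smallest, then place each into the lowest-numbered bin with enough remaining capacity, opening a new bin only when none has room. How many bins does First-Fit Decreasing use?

Sorted descending: 10, 10, 9, 9, 9, 8, 8, 3, 1, 1.
10 → bin 1 (remaining 5)
10 → bin 2 (remaining 5)
9 → bin 3 (remaining 6)
9 → bin 4 (remaining 6)
9 → bin 5 (remaining 6)
8 → bin 6 (remaining 7)
8 → bin 7 (remaining 7)
3 → bin 1 (remaining 2)
1 → bin 1 (remaining 1)
1 → bin 1 (remaining 0)

7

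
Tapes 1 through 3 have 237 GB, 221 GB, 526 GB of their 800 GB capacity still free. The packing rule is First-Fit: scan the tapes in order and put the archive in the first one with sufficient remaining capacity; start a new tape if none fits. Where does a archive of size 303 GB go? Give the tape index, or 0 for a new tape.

Tapes with room: tape 3 (526 GB).
The first with room is tape 3.

3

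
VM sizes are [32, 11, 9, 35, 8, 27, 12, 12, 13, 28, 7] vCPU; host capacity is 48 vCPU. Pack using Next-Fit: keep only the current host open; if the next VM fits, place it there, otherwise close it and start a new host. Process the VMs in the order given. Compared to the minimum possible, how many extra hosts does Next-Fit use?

Next-Fit: [32,11] [9,35] [8,27,12] [12,13] [28,7] → 5 hosts.
Total size 194 vCPU; any packing needs at least ⌈194/48⌉ = 5 hosts.
So 5 is already optimal.

0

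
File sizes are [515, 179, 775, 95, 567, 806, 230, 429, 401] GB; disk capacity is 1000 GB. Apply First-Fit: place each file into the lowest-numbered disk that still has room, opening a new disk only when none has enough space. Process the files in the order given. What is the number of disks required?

5 disks

515 GB → disk 1 (remaining 485 GB)
179 GB → disk 1 (remaining 306 GB)
775 GB → disk 2 (remaining 225 GB)
95 GB → disk 1 (remaining 211 GB)
567 GB → disk 3 (remaining 433 GB)
806 GB → disk 4 (remaining 194 GB)
230 GB → disk 3 (remaining 203 GB)
429 GB → disk 5 (remaining 571 GB)
401 GB → disk 5 (remaining 170 GB)
Final disks: [515,179,95] [775] [567,230] [806] [429,401].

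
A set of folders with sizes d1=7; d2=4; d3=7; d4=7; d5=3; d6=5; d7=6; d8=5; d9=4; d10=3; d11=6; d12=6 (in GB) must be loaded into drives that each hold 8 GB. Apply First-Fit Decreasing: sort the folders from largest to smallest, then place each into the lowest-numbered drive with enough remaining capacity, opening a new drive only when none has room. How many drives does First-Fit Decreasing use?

Sorted descending: 7, 7, 7, 6, 6, 6, 5, 5, 4, 4, 3, 3.
7 GB → drive 1 (remaining 1 GB)
7 GB → drive 2 (remaining 1 GB)
7 GB → drive 3 (remaining 1 GB)
6 GB → drive 4 (remaining 2 GB)
6 GB → drive 5 (remaining 2 GB)
6 GB → drive 6 (remaining 2 GB)
5 GB → drive 7 (remaining 3 GB)
5 GB → drive 8 (remaining 3 GB)
4 GB → drive 9 (remaining 4 GB)
4 GB → drive 9 (remaining 0 GB)
3 GB → drive 7 (remaining 0 GB)
3 GB → drive 8 (remaining 0 GB)
Final drives: [7] [7] [7] [6] [6] [6] [5,3] [5,3] [4,4].

9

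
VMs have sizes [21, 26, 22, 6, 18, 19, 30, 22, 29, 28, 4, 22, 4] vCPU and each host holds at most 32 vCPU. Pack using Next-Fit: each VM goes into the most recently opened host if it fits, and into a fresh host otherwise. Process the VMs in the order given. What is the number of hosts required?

10

21 vCPU → host 1 (remaining 11 vCPU)
26 vCPU → host 2 (remaining 6 vCPU)
22 vCPU → host 3 (remaining 10 vCPU)
6 vCPU → host 3 (remaining 4 vCPU)
18 vCPU → host 4 (remaining 14 vCPU)
19 vCPU → host 5 (remaining 13 vCPU)
30 vCPU → host 6 (remaining 2 vCPU)
22 vCPU → host 7 (remaining 10 vCPU)
29 vCPU → host 8 (remaining 3 vCPU)
28 vCPU → host 9 (remaining 4 vCPU)
4 vCPU → host 9 (remaining 0 vCPU)
22 vCPU → host 10 (remaining 10 vCPU)
4 vCPU → host 10 (remaining 6 vCPU)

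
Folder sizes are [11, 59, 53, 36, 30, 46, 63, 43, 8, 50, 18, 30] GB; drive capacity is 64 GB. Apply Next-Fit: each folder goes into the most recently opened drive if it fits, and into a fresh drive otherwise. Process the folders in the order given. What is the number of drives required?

drive 1: place 11 GB, 53 GB left
drive 2: place 59 GB, 5 GB left
drive 3: place 53 GB, 11 GB left
drive 4: place 36 GB, 28 GB left
drive 5: place 30 GB, 34 GB left
drive 6: place 46 GB, 18 GB left
drive 7: place 63 GB, 1 GB left
drive 8: place 43 GB, 21 GB left
drive 8: place 8 GB, 13 GB left
drive 9: place 50 GB, 14 GB left
drive 10: place 18 GB, 46 GB left
drive 10: place 30 GB, 16 GB left
Final drives: [11] [59] [53] [36] [30] [46] [63] [43,8] [50] [18,30].

10 drives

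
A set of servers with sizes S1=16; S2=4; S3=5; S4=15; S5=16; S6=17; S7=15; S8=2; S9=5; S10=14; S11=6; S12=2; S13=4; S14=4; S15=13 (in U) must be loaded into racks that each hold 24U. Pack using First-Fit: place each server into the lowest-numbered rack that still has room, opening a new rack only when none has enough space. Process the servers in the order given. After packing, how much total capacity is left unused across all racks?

30

rack 1: place S1 (16U), 8U left
rack 1: place S2 (4U), 4U left
rack 2: place S3 (5U), 19U left
rack 2: place S4 (15U), 4U left
rack 3: place S5 (16U), 8U left
rack 4: place S6 (17U), 7U left
rack 5: place S7 (15U), 9U left
rack 1: place S8 (2U), 2U left
rack 3: place S9 (5U), 3U left
rack 6: place S10 (14U), 10U left
rack 4: place S11 (6U), 1U left
rack 1: place S12 (2U), 0U left
rack 2: place S13 (4U), 0U left
rack 5: place S14 (4U), 5U left
rack 7: place S15 (13U), 11U left
7 racks × 24U = 168U; used 138U; unused 30U.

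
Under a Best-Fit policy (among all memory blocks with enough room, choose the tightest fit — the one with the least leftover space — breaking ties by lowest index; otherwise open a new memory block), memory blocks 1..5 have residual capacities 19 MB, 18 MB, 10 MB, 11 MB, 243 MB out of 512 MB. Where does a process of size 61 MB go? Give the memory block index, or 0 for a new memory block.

Memory blocks with room: memory block 5 (243 MB).
Tightest fit is memory block 5 with 243 MB free.

5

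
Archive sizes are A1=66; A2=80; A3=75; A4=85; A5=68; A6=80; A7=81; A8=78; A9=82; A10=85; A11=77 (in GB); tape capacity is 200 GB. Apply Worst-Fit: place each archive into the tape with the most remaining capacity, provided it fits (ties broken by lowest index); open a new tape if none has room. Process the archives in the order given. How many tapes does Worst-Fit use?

tape 1: place A1 (66 GB), 134 GB left
tape 1: place A2 (80 GB), 54 GB left
tape 2: place A3 (75 GB), 125 GB left
tape 2: place A4 (85 GB), 40 GB left
tape 3: place A5 (68 GB), 132 GB left
tape 3: place A6 (80 GB), 52 GB left
tape 4: place A7 (81 GB), 119 GB left
tape 4: place A8 (78 GB), 41 GB left
tape 5: place A9 (82 GB), 118 GB left
tape 5: place A10 (85 GB), 33 GB left
tape 6: place A11 (77 GB), 123 GB left

6 tapes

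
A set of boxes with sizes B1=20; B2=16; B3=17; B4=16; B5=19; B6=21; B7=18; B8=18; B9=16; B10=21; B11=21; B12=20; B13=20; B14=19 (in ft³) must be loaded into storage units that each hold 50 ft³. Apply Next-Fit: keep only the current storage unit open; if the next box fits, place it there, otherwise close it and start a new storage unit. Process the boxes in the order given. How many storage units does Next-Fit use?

storage unit 1: place B1 (20 ft³), 30 ft³ left
storage unit 1: place B2 (16 ft³), 14 ft³ left
storage unit 2: place B3 (17 ft³), 33 ft³ left
storage unit 2: place B4 (16 ft³), 17 ft³ left
storage unit 3: place B5 (19 ft³), 31 ft³ left
storage unit 3: place B6 (21 ft³), 10 ft³ left
storage unit 4: place B7 (18 ft³), 32 ft³ left
storage unit 4: place B8 (18 ft³), 14 ft³ left
storage unit 5: place B9 (16 ft³), 34 ft³ left
storage unit 5: place B10 (21 ft³), 13 ft³ left
storage unit 6: place B11 (21 ft³), 29 ft³ left
storage unit 6: place B12 (20 ft³), 9 ft³ left
storage unit 7: place B13 (20 ft³), 30 ft³ left
storage unit 7: place B14 (19 ft³), 11 ft³ left

7 storage units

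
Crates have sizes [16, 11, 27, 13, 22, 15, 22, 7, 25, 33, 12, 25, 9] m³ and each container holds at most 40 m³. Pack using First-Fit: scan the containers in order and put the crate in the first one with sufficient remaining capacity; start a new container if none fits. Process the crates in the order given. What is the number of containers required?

16 m³ → container 1 (remaining 24 m³)
11 m³ → container 1 (remaining 13 m³)
27 m³ → container 2 (remaining 13 m³)
13 m³ → container 1 (remaining 0 m³)
22 m³ → container 3 (remaining 18 m³)
15 m³ → container 3 (remaining 3 m³)
22 m³ → container 4 (remaining 18 m³)
7 m³ → container 2 (remaining 6 m³)
25 m³ → container 5 (remaining 15 m³)
33 m³ → container 6 (remaining 7 m³)
12 m³ → container 4 (remaining 6 m³)
25 m³ → container 7 (remaining 15 m³)
9 m³ → container 5 (remaining 6 m³)
Final containers: [16,11,13] [27,7] [22,15] [22,12] [25,9] [33] [25].

7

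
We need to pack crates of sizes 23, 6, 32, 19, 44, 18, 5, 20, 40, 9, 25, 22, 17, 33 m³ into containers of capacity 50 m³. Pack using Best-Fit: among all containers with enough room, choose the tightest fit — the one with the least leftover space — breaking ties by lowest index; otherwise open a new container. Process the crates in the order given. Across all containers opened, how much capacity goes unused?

37

23 m³ → container 1 (remaining 27 m³)
6 m³ → container 1 (remaining 21 m³)
32 m³ → container 2 (remaining 18 m³)
19 m³ → container 1 (remaining 2 m³)
44 m³ → container 3 (remaining 6 m³)
18 m³ → container 2 (remaining 0 m³)
5 m³ → container 3 (remaining 1 m³)
20 m³ → container 4 (remaining 30 m³)
40 m³ → container 5 (remaining 10 m³)
9 m³ → container 5 (remaining 1 m³)
25 m³ → container 4 (remaining 5 m³)
22 m³ → container 6 (remaining 28 m³)
17 m³ → container 6 (remaining 11 m³)
33 m³ → container 7 (remaining 17 m³)
7 containers × 50 m³ = 350 m³; used 313 m³; unused 37 m³.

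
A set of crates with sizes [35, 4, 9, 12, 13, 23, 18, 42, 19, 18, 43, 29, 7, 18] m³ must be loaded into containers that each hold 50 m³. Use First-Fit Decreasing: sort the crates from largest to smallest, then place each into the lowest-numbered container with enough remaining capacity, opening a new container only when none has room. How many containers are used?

Sorted descending: 43, 42, 35, 29, 23, 19, 18, 18, 18, 13, 12, 9, 7, 4.
Put 43 m³ in container 1; 7 m³ remain.
Put 42 m³ in container 2; 8 m³ remain.
Put 35 m³ in container 3; 15 m³ remain.
Put 29 m³ in container 4; 21 m³ remain.
Put 23 m³ in container 5; 27 m³ remain.
Put 19 m³ in container 4; 2 m³ remain.
Put 18 m³ in container 5; 9 m³ remain.
Put 18 m³ in container 6; 32 m³ remain.
Put 18 m³ in container 6; 14 m³ remain.
Put 13 m³ in container 3; 2 m³ remain.
Put 12 m³ in container 6; 2 m³ remain.
Put 9 m³ in container 5; 0 m³ remain.
Put 7 m³ in container 1; 0 m³ remain.
Put 4 m³ in container 2; 4 m³ remain.

6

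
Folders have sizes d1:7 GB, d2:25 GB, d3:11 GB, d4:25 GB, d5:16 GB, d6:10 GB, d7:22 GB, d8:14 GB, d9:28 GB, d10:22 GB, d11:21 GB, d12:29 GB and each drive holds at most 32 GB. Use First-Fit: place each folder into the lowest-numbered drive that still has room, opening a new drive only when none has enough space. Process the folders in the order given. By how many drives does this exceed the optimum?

First-Fit: [7,25] [11,16] [25] [10,22] [14] [28] [22] [21] [29] → 9 drives.
Total size 230 GB; any packing needs at least ⌈230/32⌉ = 8 drives.
An optimal packing achieves that bound: [29] [28] [25,7] [25] [22,10] [22] [21,11] [16,14] → 8 drives.
Excess: 9 − 8 = 1.

1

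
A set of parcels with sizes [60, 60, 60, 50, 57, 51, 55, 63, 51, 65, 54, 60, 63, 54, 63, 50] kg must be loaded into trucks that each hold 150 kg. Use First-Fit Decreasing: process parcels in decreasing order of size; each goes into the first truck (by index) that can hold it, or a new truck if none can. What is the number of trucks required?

8

Sorted descending: 65, 63, 63, 63, 60, 60, 60, 60, 57, 55, 54, 54, 51, 51, 50, 50.
65 kg → truck 1 (remaining 85 kg)
63 kg → truck 1 (remaining 22 kg)
63 kg → truck 2 (remaining 87 kg)
63 kg → truck 2 (remaining 24 kg)
60 kg → truck 3 (remaining 90 kg)
60 kg → truck 3 (remaining 30 kg)
60 kg → truck 4 (remaining 90 kg)
60 kg → truck 4 (remaining 30 kg)
57 kg → truck 5 (remaining 93 kg)
55 kg → truck 5 (remaining 38 kg)
54 kg → truck 6 (remaining 96 kg)
54 kg → truck 6 (remaining 42 kg)
51 kg → truck 7 (remaining 99 kg)
51 kg → truck 7 (remaining 48 kg)
50 kg → truck 8 (remaining 100 kg)
50 kg → truck 8 (remaining 50 kg)
Final trucks: [65,63] [63,63] [60,60] [60,60] [57,55] [54,54] [51,51] [50,50].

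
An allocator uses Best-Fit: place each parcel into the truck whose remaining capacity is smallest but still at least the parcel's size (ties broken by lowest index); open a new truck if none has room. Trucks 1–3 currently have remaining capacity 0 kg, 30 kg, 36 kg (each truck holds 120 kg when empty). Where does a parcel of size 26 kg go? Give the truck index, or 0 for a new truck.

Trucks with room: truck 2 (30 kg), truck 3 (36 kg).
Tightest fit is truck 2 with 30 kg free.

2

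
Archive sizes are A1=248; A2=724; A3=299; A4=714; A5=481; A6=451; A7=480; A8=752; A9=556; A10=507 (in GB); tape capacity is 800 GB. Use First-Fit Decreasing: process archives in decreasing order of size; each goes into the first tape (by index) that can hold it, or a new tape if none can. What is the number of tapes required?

8

Sorted descending: 752, 724, 714, 556, 507, 481, 480, 451, 299, 248.
752 GB → tape 1 (remaining 48 GB)
724 GB → tape 2 (remaining 76 GB)
714 GB → tape 3 (remaining 86 GB)
556 GB → tape 4 (remaining 244 GB)
507 GB → tape 5 (remaining 293 GB)
481 GB → tape 6 (remaining 319 GB)
480 GB → tape 7 (remaining 320 GB)
451 GB → tape 8 (remaining 349 GB)
299 GB → tape 6 (remaining 20 GB)
248 GB → tape 5 (remaining 45 GB)
Final tapes: [752] [724] [714] [556] [507,248] [481,299] [480] [451].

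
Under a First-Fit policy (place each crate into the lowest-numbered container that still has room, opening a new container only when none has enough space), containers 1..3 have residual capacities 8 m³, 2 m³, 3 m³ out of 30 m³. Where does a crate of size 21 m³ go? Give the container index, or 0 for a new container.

0

No container has ≥ 21 m³ free, so a new container is opened.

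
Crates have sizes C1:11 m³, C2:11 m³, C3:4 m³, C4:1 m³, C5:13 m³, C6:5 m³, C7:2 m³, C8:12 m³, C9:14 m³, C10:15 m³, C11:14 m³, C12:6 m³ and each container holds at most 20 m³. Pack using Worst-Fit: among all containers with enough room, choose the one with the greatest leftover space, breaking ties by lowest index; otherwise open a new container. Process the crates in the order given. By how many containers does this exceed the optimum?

0

Worst-Fit: [11,4] [11,1,5] [13,2] [12,6] [14] [15] [14] → 7 containers.
7 crates exceed 10 m³ (half the capacity), and no two of those can share a container, so at least 7 containers are needed.
So 7 is already optimal.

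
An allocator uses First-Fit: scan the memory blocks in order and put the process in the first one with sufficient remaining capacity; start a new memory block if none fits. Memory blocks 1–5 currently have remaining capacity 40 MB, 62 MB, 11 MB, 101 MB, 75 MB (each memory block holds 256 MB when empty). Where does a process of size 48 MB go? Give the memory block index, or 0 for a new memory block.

Memory blocks with room: memory block 2 (62 MB), memory block 4 (101 MB), memory block 5 (75 MB).
The first with room is memory block 2.

2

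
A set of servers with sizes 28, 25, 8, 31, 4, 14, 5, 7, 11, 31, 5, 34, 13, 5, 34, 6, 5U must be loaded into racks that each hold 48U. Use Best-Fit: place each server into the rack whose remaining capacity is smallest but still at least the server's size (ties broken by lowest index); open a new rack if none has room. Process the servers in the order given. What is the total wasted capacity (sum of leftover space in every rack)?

Put 28U in rack 1; 20U remain.
Put 25U in rack 2; 23U remain.
Put 8U in rack 1; 12U remain.
Put 31U in rack 3; 17U remain.
Put 4U in rack 1; 8U remain.
Put 14U in rack 3; 3U remain.
Put 5U in rack 1; 3U remain.
Put 7U in rack 2; 16U remain.
Put 11U in rack 2; 5U remain.
Put 31U in rack 4; 17U remain.
Put 5U in rack 2; 0U remain.
Put 34U in rack 5; 14U remain.
Put 13U in rack 5; 1U remain.
Put 5U in rack 4; 12U remain.
Put 34U in rack 6; 14U remain.
Put 6U in rack 4; 6U remain.
Put 5U in rack 4; 1U remain.
6 racks × 48U = 288U; used 266U; unused 22U.

22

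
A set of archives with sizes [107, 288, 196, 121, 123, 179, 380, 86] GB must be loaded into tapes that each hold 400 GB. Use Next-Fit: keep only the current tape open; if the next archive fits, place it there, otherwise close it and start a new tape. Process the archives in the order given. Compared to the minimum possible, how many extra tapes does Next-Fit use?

Next-Fit: [107,288] [196,121] [123,179] [380] [86] → 5 tapes.
Total size 1480 GB; any packing needs at least ⌈1480/400⌉ = 4 tapes.
An optimal packing achieves that bound: [380] [288,107] [196,179] [123,121,86] → 4 tapes.
Excess: 5 − 4 = 1.

1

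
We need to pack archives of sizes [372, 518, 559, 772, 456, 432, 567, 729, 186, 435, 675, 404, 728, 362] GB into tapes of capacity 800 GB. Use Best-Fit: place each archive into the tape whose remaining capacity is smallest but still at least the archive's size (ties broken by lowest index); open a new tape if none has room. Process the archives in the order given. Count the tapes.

11 tapes

372 GB → tape 1 (remaining 428 GB)
518 GB → tape 2 (remaining 282 GB)
559 GB → tape 3 (remaining 241 GB)
772 GB → tape 4 (remaining 28 GB)
456 GB → tape 5 (remaining 344 GB)
432 GB → tape 6 (remaining 368 GB)
567 GB → tape 7 (remaining 233 GB)
729 GB → tape 8 (remaining 71 GB)
186 GB → tape 7 (remaining 47 GB)
435 GB → tape 9 (remaining 365 GB)
675 GB → tape 10 (remaining 125 GB)
404 GB → tape 1 (remaining 24 GB)
728 GB → tape 11 (remaining 72 GB)
362 GB → tape 9 (remaining 3 GB)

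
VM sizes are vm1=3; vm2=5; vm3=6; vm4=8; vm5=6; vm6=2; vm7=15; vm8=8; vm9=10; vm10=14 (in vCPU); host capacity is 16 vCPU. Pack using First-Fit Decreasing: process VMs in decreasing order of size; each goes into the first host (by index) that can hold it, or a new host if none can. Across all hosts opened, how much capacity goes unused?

3

Sorted descending: 15, 14, 10, 8, 8, 6, 6, 5, 3, 2.
host 1: place 15 vCPU, 1 vCPU left
host 2: place 14 vCPU, 2 vCPU left
host 3: place 10 vCPU, 6 vCPU left
host 4: place 8 vCPU, 8 vCPU left
host 4: place 8 vCPU, 0 vCPU left
host 3: place 6 vCPU, 0 vCPU left
host 5: place 6 vCPU, 10 vCPU left
host 5: place 5 vCPU, 5 vCPU left
host 5: place 3 vCPU, 2 vCPU left
host 2: place 2 vCPU, 0 vCPU left
5 hosts × 16 vCPU = 80 vCPU; used 77 vCPU; unused 3 vCPU.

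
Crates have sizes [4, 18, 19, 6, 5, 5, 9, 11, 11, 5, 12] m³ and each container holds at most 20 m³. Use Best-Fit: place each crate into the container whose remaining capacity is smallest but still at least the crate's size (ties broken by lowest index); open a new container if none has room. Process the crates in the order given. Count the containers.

Put 4 m³ in container 1; 16 m³ remain.
Put 18 m³ in container 2; 2 m³ remain.
Put 19 m³ in container 3; 1 m³ remain.
Put 6 m³ in container 1; 10 m³ remain.
Put 5 m³ in container 1; 5 m³ remain.
Put 5 m³ in container 1; 0 m³ remain.
Put 9 m³ in container 4; 11 m³ remain.
Put 11 m³ in container 4; 0 m³ remain.
Put 11 m³ in container 5; 9 m³ remain.
Put 5 m³ in container 5; 4 m³ remain.
Put 12 m³ in container 6; 8 m³ remain.
Final containers: [4,6,5,5] [18] [19] [9,11] [11,5] [12].

6 containers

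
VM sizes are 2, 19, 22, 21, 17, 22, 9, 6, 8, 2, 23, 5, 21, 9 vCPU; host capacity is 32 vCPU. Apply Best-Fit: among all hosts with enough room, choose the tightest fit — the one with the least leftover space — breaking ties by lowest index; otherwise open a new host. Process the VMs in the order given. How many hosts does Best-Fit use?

7

2 vCPU → host 1 (remaining 30 vCPU)
19 vCPU → host 1 (remaining 11 vCPU)
22 vCPU → host 2 (remaining 10 vCPU)
21 vCPU → host 3 (remaining 11 vCPU)
17 vCPU → host 4 (remaining 15 vCPU)
22 vCPU → host 5 (remaining 10 vCPU)
9 vCPU → host 2 (remaining 1 vCPU)
6 vCPU → host 5 (remaining 4 vCPU)
8 vCPU → host 1 (remaining 3 vCPU)
2 vCPU → host 1 (remaining 1 vCPU)
23 vCPU → host 6 (remaining 9 vCPU)
5 vCPU → host 6 (remaining 4 vCPU)
21 vCPU → host 7 (remaining 11 vCPU)
9 vCPU → host 3 (remaining 2 vCPU)
Final hosts: [2,19,8,2] [22,9] [21,9] [17] [22,6] [23,5] [21].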